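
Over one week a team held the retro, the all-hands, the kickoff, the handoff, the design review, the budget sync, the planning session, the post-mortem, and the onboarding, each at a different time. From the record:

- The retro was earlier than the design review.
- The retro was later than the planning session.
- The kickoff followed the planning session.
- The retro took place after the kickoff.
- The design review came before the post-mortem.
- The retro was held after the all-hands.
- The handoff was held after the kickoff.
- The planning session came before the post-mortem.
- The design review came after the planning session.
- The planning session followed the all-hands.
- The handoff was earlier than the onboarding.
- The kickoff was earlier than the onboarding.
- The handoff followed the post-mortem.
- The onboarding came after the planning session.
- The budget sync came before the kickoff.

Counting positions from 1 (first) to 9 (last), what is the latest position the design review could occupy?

6

The design review must come before the handoff, the onboarding, and the post-mortem — 3 meetings forced after it.
Everything else can be placed before the design review in some valid order, so the design review can sit as late as position 9 − 3 = 6.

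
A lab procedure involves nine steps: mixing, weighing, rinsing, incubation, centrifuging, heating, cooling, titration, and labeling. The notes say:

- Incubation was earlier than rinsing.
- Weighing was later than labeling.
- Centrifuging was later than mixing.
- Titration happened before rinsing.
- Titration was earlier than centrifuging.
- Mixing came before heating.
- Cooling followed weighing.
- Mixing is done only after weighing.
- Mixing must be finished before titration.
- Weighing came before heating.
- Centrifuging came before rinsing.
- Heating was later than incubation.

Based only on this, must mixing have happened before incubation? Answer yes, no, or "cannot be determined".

No chain of stated constraints runs from mixing to incubation, and none runs from incubation to mixing either.
So the relative order of mixing and incubation is not fixed by the given facts.

cannot be determined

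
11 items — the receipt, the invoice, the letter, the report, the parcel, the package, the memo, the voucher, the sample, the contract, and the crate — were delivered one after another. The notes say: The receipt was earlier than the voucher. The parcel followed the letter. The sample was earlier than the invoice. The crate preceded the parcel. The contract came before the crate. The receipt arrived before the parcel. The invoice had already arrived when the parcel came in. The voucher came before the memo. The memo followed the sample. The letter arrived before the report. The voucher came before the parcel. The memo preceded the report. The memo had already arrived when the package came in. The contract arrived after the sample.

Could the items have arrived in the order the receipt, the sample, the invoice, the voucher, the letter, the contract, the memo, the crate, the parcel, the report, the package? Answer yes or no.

Check each stated constraint against the proposed order — e.g. the invoice is ahead of the parcel; the receipt is ahead of the parcel. Every pair is in the required order; nothing is violated.

yes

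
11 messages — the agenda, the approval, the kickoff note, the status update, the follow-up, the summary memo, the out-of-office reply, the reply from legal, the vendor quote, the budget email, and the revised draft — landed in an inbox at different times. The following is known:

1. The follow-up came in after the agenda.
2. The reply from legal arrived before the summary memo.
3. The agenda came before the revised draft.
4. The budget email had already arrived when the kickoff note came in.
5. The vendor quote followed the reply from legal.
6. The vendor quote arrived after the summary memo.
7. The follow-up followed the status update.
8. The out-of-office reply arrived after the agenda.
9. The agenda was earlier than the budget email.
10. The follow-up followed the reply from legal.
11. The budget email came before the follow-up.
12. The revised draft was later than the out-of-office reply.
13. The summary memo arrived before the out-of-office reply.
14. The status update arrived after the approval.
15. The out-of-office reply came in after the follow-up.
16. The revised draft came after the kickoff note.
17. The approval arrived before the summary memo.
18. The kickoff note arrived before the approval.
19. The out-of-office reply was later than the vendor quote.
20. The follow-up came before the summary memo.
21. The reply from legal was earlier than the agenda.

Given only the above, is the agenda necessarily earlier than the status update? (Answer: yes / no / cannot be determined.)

Chain the constraints: the agenda → the budget email → the kickoff note → the approval → the status update. Each link is directly stated, so the agenda comes before the status update.

yes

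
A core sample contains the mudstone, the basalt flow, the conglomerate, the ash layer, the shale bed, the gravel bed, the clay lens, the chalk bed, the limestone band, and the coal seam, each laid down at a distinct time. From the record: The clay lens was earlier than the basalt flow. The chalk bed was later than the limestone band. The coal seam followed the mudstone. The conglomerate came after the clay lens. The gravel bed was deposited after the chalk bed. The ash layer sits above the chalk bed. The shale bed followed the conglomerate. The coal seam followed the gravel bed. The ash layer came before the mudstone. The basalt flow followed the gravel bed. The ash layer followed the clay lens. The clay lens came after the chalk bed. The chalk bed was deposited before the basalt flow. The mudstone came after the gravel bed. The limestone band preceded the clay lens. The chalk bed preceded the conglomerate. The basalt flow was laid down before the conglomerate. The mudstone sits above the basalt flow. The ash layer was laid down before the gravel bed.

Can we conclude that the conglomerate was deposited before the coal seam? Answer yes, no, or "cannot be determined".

cannot be determined

No chain of stated constraints runs from the conglomerate to the coal seam, and none runs from the coal seam to the conglomerate either.
So the relative order of the conglomerate and the coal seam is not fixed by the given facts.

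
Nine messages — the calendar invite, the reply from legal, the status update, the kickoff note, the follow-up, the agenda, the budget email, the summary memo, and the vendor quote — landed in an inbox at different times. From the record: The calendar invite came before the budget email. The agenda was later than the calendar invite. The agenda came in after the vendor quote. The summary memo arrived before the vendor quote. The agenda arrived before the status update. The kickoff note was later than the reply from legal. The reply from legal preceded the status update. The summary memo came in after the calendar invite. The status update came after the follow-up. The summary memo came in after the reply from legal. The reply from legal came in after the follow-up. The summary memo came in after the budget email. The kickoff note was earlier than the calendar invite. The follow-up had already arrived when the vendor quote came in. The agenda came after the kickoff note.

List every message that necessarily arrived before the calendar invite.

the follow-up, the kickoff note, the reply from legal

Directly stated before the calendar invite: the kickoff note.
The follow-up reaches the calendar invite via the follow-up → the reply from legal → the kickoff note → the calendar invite.
The reply from legal reaches the calendar invite via the reply from legal → the kickoff note → the calendar invite.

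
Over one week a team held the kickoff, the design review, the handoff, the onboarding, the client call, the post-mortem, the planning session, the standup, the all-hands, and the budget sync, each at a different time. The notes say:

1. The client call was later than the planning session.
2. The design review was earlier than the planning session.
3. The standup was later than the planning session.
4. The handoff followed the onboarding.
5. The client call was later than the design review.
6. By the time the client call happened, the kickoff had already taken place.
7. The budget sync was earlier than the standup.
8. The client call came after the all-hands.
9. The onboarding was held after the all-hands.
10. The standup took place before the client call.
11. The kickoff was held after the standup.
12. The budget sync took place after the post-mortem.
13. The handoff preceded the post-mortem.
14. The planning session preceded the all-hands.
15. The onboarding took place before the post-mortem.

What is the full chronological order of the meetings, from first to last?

The constraints fix every adjacent pair, so only one ordering works:
the design review → the planning session → the all-hands → the onboarding → the handoff → the post-mortem → the budget sync → the standup → the kickoff → the client call.

the design review, the planning session, the all-hands, the onboarding, the handoff, the post-mortem, the budget sync, the standup, the kickoff, the client call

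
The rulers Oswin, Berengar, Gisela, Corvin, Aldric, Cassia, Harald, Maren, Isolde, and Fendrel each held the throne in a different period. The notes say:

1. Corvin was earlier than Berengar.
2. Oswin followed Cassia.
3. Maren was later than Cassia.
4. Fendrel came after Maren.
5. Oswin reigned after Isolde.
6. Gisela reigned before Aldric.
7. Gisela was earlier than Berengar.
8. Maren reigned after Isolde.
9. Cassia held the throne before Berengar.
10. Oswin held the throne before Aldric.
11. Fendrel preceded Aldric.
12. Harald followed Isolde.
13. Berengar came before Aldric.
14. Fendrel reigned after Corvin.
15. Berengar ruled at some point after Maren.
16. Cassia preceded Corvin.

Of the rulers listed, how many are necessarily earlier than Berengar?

5

Directly stated before Berengar: Cassia, Corvin, Gisela, and Maren.
Isolde reaches Berengar via Isolde → Maren → Berengar.
No chain forces Aldric (or any of the others) ahead of Berengar.
That's Cassia, Corvin, Gisela, Isolde, and Maren — 5 in all.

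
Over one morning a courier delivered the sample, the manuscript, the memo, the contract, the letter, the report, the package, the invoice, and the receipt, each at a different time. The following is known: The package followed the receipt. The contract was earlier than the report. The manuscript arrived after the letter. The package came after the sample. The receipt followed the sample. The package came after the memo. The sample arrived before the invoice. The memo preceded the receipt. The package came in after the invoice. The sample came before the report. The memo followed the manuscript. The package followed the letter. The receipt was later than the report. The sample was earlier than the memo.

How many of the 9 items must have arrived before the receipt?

6

Directly stated before the receipt: the memo, the report, and the sample.
The contract reaches the receipt via the contract → the report → the receipt.
The letter reaches the receipt via the letter → the manuscript → the memo → the receipt.
The manuscript reaches the receipt via the manuscript → the memo → the receipt.
No chain forces the package (or any of the others) ahead of the receipt.
That's the contract, the letter, the manuscript, the memo, the report, and the sample — 6 in all.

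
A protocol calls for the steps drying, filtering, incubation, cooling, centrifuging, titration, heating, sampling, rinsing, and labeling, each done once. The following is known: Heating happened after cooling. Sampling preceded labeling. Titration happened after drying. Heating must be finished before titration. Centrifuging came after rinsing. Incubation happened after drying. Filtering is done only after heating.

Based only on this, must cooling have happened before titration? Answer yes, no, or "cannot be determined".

yes

Chain the constraints: cooling → heating → titration. Each link is directly stated, so cooling comes before titration.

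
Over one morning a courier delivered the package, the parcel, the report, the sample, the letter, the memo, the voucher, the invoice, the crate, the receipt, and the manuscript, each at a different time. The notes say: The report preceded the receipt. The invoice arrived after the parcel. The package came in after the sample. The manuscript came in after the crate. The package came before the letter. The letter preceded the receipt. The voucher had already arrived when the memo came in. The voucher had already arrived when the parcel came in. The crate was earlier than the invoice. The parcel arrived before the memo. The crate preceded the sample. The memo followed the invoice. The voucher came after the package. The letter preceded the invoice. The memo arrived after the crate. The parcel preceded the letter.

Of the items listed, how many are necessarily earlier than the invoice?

6

Directly stated before the invoice: the crate, the letter, and the parcel.
The package reaches the invoice via the package → the letter → the invoice.
The sample reaches the invoice via the sample → the package → the letter → the invoice.
The voucher reaches the invoice via the voucher → the parcel → the invoice.
No chain forces the receipt (or any of the others) ahead of the invoice.
That's the crate, the letter, the package, the parcel, the sample, and the voucher — 6 in all.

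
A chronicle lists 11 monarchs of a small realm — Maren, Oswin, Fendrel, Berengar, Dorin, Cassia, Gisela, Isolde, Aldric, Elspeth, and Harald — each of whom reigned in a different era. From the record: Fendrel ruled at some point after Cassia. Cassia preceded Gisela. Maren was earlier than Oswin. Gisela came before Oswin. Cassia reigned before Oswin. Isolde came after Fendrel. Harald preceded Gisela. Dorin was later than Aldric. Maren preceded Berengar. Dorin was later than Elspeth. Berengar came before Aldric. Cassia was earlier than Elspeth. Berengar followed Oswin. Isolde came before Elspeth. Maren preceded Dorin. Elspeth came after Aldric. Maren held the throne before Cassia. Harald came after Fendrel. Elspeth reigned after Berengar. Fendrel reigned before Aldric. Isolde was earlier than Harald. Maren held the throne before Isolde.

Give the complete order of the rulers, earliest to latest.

Maren, Cassia, Fendrel, Isolde, Harald, Gisela, Oswin, Berengar, Aldric, Elspeth, Dorin

The constraints fix every adjacent pair, so only one ordering works:
Maren → Cassia → Fendrel → Isolde → Harald → Gisela → Oswin → Berengar → Aldric → Elspeth → Dorin.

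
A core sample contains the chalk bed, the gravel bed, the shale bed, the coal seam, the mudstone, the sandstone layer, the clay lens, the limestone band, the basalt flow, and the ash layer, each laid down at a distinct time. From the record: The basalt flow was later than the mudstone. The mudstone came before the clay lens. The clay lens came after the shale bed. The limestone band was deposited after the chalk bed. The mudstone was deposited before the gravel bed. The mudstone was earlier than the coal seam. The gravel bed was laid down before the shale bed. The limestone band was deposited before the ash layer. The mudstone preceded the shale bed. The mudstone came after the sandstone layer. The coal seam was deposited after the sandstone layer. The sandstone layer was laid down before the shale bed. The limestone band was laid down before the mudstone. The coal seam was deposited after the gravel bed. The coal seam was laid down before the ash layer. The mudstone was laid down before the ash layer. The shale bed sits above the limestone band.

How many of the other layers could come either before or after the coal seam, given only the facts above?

Forced before the coal seam: the chalk bed, the gravel bed, the limestone band, the mudstone, and the sandstone layer; forced after the coal seam: the ash layer.
That leaves the basalt flow, the clay lens, and the shale bed with no forced order relative to the coal seam — 3.

3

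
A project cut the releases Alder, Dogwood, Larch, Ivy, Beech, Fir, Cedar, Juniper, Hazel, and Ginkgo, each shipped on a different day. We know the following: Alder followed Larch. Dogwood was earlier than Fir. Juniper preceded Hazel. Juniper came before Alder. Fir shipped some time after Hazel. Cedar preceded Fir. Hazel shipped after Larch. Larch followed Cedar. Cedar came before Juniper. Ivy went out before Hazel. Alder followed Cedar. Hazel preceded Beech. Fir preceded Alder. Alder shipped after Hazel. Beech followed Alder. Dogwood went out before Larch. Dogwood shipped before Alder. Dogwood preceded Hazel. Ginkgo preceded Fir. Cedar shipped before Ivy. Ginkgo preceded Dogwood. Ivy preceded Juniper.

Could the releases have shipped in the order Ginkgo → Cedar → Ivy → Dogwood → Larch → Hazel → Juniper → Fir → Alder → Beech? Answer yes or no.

no

The constraints require Juniper before Hazel, but in the proposed sequence Hazel appears ahead of Juniper. That one violation is enough.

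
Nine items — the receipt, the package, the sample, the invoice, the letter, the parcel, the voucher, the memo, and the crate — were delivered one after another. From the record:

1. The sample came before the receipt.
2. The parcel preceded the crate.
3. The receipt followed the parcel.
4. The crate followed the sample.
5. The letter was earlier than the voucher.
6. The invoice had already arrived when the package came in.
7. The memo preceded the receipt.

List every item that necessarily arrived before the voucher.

Directly stated before the voucher: the letter.
No chain forces the receipt (or any of the others) ahead of the voucher.

the letter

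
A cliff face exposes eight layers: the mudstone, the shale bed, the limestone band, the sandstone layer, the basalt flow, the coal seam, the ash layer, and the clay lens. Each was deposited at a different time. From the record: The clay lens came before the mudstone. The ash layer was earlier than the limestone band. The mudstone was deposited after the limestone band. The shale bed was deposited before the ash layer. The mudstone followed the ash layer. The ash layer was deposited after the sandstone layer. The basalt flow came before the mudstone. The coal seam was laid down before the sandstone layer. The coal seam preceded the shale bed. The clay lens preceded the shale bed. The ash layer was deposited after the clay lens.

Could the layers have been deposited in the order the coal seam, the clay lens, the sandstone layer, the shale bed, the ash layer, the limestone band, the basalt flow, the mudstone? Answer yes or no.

Check each stated constraint against the proposed order — e.g. the ash layer is ahead of the mudstone; the clay lens is ahead of the mudstone. Every pair is in the required order; nothing is violated.

yes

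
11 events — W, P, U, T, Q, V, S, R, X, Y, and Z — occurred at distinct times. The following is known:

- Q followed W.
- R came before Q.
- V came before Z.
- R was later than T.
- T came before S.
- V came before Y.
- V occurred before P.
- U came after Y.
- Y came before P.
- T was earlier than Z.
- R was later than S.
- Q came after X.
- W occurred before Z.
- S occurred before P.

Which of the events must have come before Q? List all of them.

R, S, T, W, X

Directly stated before Q: R, W, and X.
S reaches Q via S → R → Q.
T reaches Q via T → R → Q.
No chain forces P (or any of the others) ahead of Q.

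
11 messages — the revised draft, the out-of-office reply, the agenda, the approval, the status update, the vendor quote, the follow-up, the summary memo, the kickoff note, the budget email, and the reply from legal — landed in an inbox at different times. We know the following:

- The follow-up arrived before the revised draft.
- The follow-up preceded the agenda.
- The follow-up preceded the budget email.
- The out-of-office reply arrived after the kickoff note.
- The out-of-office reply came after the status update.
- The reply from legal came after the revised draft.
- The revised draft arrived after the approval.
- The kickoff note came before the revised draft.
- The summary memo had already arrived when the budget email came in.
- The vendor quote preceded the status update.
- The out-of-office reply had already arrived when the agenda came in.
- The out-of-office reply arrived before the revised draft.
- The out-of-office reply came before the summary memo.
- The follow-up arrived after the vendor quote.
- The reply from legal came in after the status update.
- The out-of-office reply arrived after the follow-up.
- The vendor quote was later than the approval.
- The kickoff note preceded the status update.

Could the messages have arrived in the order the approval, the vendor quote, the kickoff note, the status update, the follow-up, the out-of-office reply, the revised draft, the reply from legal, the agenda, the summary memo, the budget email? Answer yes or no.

Check each stated constraint against the proposed order — e.g. the follow-up is ahead of the budget email; the approval is ahead of the revised draft. Every pair is in the required order; nothing is violated.

yes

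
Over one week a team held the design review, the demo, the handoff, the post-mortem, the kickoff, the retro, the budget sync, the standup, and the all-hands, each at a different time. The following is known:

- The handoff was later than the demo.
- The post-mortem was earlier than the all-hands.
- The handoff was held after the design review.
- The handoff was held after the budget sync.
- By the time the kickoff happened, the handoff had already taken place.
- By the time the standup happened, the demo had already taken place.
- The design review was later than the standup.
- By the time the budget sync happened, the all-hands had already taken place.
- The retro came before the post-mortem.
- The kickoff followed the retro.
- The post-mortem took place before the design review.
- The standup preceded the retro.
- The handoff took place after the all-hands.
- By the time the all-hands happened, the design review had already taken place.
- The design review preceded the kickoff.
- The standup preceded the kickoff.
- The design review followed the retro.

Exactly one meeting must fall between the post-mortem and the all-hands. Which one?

Tracing the constraints gives the post-mortem → the design review → the all-hands, so the design review sits after the post-mortem and before the all-hands.
No other meeting is forced both after the post-mortem and before the all-hands.

the design review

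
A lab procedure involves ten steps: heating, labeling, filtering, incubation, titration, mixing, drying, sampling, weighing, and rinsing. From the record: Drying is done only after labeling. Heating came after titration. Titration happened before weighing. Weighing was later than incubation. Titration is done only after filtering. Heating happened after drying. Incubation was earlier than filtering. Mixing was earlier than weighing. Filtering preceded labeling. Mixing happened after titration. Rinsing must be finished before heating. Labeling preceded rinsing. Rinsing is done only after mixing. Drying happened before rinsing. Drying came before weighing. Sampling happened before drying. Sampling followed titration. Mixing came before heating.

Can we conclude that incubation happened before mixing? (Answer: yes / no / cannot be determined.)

Chain the constraints: incubation → filtering → titration → mixing. Each link is directly stated, so incubation comes before mixing.

yes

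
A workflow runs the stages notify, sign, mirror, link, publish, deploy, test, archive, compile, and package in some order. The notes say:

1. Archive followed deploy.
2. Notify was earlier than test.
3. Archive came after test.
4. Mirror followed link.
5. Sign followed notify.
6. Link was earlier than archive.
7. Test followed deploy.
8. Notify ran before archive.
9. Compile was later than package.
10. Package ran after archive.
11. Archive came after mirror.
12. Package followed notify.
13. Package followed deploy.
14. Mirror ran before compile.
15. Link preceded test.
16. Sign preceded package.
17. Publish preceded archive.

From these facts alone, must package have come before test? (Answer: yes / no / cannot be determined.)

Tracing the constraints gives test → archive → package, so test must come before package.
That means package cannot be before test.

no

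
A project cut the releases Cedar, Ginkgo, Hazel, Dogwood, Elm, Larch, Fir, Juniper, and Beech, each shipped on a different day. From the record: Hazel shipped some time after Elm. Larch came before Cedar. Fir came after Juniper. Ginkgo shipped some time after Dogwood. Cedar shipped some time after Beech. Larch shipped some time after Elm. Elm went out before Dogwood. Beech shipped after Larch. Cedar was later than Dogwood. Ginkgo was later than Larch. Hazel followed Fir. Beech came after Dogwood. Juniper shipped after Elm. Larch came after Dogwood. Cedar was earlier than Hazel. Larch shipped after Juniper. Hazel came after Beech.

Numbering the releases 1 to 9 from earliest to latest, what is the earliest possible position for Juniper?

Elm must come before Juniper — 1 forced predecessor.
Nothing else is forced ahead of Juniper, so its earliest slot is position 1 + 1 = 2.

2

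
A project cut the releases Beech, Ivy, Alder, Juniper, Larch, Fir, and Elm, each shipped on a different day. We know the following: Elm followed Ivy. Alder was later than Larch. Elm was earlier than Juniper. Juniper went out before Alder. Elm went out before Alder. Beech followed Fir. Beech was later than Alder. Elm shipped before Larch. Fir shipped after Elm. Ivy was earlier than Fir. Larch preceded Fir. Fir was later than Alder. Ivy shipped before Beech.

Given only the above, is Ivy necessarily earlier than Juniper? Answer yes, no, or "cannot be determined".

yes

Chain the constraints: Ivy → Elm → Juniper. Each link is directly stated, so Ivy comes before Juniper.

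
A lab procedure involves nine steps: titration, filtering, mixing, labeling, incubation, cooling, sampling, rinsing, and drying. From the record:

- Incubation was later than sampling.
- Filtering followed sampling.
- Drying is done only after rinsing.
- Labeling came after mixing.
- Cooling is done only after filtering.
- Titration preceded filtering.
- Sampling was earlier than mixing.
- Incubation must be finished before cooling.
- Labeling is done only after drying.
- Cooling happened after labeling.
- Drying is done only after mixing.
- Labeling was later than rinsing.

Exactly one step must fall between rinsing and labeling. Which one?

drying

Tracing the constraints gives rinsing → drying → labeling, so drying sits after rinsing and before labeling.
No other step is forced both after rinsing and before labeling.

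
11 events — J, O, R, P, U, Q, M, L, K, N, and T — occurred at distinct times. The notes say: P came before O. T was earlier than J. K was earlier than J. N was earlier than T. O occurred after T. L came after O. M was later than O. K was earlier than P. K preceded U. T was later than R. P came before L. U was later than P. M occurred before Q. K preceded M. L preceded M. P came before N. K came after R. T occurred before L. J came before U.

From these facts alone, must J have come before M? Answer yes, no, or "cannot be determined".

No chain of stated constraints runs from J to M, and none runs from M to J either.
So the relative order of J and M is not fixed by the given facts.

cannot be determined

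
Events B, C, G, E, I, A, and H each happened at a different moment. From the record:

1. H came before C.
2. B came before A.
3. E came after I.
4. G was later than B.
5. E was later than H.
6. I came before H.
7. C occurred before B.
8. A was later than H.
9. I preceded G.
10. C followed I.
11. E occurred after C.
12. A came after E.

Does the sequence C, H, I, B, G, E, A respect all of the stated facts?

no

The constraints require H before C, but in the proposed sequence C appears ahead of H. That one violation is enough.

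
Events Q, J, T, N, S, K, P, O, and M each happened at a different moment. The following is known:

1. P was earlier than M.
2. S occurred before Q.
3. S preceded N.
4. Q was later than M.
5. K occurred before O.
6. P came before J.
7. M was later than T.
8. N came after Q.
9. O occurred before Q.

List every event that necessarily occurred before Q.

Directly stated before Q: M, O, and S.
K reaches Q via K → O → Q.
P reaches Q via P → M → Q.
T reaches Q via T → M → Q.

K, M, O, P, S, T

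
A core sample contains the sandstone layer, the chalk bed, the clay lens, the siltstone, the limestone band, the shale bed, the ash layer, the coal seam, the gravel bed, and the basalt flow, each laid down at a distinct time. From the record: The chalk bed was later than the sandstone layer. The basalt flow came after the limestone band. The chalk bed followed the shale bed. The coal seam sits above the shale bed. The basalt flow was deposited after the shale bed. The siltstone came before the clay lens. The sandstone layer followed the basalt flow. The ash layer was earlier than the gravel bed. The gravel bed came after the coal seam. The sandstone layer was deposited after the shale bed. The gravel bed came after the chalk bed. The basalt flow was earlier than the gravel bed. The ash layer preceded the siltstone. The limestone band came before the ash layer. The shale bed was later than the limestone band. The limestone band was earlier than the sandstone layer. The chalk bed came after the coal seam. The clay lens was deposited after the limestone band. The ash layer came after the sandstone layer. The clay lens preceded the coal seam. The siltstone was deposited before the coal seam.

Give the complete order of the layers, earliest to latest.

the limestone band, the shale bed, the basalt flow, the sandstone layer, the ash layer, the siltstone, the clay lens, the coal seam, the chalk bed, the gravel bed

The constraints fix every adjacent pair, so only one ordering works:
the limestone band → the shale bed → the basalt flow → the sandstone layer → the ash layer → the siltstone → the clay lens → the coal seam → the chalk bed → the gravel bed.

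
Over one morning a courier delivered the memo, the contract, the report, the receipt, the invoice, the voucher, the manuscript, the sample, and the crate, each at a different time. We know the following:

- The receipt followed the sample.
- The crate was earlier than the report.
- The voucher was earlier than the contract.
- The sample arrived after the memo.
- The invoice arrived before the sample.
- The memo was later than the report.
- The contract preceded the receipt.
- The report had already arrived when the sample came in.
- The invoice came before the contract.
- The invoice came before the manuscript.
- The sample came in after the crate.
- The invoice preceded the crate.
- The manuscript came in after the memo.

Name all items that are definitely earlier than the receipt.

the contract, the crate, the invoice, the memo, the report, the sample, the voucher

Directly stated before the receipt: the contract and the sample.
The crate reaches the receipt via the crate → the sample → the receipt.
The invoice reaches the receipt via the invoice → the contract → the receipt.
The memo reaches the receipt via the memo → the sample → the receipt.
Likewise the report and the voucher each reach the receipt by chaining the stated constraints.
No chain forces the manuscript ahead of the receipt.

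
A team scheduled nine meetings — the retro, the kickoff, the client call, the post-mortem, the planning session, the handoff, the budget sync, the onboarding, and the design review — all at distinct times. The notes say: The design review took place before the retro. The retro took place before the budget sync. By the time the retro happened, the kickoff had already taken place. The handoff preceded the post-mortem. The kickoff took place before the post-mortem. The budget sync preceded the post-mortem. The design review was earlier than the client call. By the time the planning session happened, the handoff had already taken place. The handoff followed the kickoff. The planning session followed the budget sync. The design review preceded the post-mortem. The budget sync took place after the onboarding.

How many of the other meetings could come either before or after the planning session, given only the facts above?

Forced before the planning session: the budget sync, the design review, the handoff, the kickoff, the onboarding, and the retro.
That leaves the client call and the post-mortem with no forced order relative to the planning session — 2.

2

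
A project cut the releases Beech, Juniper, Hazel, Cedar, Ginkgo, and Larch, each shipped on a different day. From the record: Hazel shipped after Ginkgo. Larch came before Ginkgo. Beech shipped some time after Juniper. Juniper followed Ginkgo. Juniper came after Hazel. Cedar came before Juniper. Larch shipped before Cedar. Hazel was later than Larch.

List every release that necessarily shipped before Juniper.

Directly stated before Juniper: Cedar, Ginkgo, and Hazel.
Larch reaches Juniper via Larch → Hazel → Juniper.
No chain forces Beech ahead of Juniper.

Cedar, Ginkgo, Hazel, Larch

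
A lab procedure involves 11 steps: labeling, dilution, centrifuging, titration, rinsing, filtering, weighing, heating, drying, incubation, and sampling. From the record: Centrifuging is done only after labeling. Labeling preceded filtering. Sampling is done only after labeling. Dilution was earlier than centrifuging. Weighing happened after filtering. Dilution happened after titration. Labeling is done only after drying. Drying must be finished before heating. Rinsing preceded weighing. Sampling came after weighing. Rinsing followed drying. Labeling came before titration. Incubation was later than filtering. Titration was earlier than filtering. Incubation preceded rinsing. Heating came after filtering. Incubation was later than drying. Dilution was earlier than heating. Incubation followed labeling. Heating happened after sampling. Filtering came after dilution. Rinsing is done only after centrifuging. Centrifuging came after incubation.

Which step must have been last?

Every other step has a chain of constraints placing it before heating, so heating is last.

heating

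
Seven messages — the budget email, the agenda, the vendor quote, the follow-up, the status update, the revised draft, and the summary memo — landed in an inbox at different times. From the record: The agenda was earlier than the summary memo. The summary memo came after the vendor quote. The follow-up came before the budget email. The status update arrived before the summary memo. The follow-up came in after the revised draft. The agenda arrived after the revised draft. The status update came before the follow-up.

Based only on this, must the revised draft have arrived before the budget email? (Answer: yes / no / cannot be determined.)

Chain the constraints: the revised draft → the follow-up → the budget email. Each link is directly stated, so the revised draft comes before the budget email.

yes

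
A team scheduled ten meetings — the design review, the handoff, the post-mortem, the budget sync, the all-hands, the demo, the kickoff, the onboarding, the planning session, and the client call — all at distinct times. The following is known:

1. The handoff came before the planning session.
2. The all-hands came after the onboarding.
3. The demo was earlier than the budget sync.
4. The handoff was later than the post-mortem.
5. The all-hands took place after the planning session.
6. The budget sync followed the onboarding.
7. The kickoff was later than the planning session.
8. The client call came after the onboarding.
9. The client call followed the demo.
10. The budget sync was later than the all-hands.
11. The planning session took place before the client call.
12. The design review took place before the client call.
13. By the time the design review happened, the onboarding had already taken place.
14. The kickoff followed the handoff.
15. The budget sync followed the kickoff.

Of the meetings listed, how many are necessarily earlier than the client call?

6

Directly stated before the client call: the demo, the design review, the onboarding, and the planning session.
The handoff reaches the client call via the handoff → the planning session → the client call.
The post-mortem reaches the client call via the post-mortem → the handoff → the planning session → the client call.
No chain forces the kickoff (or any of the others) ahead of the client call.
That's the demo, the design review, the handoff, the onboarding, the planning session, and the post-mortem — 6 in all.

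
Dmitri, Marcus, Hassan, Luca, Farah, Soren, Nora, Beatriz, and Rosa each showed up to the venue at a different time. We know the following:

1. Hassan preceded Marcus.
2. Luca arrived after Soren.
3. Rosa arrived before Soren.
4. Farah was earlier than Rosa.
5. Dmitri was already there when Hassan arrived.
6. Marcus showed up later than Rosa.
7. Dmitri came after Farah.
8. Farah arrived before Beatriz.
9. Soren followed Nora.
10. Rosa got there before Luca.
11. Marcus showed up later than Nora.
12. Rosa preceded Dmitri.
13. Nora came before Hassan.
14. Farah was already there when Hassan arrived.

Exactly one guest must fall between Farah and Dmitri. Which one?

Tracing the constraints gives Farah → Rosa → Dmitri, so Rosa sits after Farah and before Dmitri.
No other guest is forced both after Farah and before Dmitri.

Rosa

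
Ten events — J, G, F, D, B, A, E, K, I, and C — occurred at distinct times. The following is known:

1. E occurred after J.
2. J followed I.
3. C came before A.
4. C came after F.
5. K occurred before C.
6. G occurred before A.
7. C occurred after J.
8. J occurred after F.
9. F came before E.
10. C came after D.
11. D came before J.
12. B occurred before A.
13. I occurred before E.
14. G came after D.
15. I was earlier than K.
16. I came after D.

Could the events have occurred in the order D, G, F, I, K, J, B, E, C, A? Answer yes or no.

Check each stated constraint against the proposed order — e.g. G is ahead of A; D is ahead of C. Every pair is in the required order; nothing is violated.

yes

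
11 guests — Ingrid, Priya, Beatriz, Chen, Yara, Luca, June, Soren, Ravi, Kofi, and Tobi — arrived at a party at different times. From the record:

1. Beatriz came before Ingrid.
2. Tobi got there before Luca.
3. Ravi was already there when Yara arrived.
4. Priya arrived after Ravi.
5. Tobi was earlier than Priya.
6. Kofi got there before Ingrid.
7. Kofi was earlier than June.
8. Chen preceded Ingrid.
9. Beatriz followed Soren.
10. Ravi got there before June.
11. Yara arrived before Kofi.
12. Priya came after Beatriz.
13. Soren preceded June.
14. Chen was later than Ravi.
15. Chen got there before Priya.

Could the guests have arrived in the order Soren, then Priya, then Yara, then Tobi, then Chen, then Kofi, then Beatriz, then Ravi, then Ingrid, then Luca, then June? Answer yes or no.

no

The constraints require Tobi before Priya, but in the proposed sequence Priya appears ahead of Tobi. That one violation is enough.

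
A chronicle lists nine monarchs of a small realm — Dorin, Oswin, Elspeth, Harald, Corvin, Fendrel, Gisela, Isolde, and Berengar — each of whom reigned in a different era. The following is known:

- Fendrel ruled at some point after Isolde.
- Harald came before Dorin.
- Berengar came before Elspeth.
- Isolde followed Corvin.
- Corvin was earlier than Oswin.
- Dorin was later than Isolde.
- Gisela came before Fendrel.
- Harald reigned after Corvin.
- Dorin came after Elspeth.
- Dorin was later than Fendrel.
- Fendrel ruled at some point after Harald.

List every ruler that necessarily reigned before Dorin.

Berengar, Corvin, Elspeth, Fendrel, Gisela, Harald, Isolde

Directly stated before Dorin: Elspeth, Fendrel, Harald, and Isolde.
Berengar reaches Dorin via Berengar → Elspeth → Dorin.
Corvin reaches Dorin via Corvin → Isolde → Dorin.
Gisela reaches Dorin via Gisela → Fendrel → Dorin.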